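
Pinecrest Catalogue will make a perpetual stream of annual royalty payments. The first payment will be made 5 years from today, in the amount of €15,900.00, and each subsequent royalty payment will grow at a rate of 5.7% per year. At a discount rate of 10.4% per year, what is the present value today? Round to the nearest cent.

Value at end of year 4: C₁ / (r − g) = €15,900.00 / (0.104 − 0.057) = €338,297.8723
Discount to today: PV = €338,297.8723 / (1 + 0.104)^4 = €338,297.8723 / 1.485512 = €227,731.43

€227731.43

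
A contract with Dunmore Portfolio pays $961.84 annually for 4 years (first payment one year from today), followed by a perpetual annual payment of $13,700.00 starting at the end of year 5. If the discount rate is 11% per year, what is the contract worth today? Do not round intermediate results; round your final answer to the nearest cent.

$85026.00

PV of 4-year annuity: $961.84 × [1 − (1+0.11)^−4] / 0.11 = 2984.05636
Perpetuity value at year 4: $13,700.00 / 0.11 = 124545.45455
PV of perpetuity: 124545.45455 / (1+0.11)^4 = 82041.94860
Total PV = 2984.05636 + 82041.94860 = 85026.00496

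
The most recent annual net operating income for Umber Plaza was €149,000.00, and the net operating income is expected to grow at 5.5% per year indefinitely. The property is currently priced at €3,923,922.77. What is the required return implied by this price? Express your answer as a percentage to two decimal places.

D₁ = €149,000.00 × 1.055 = €157,195.0000
P = D₁/(r − g) ⇒ r = D₁/P + g = €157,195.0000/€3,923,922.77 + 0.055 = 0.040061 + 0.055 = 0.095061

9.51%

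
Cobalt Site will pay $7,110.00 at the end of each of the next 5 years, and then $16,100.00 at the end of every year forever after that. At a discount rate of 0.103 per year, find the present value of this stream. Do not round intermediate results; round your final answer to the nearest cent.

PV of 5-year annuity: $7,110.00 × [1 − (1+0.103)^−5] / 0.103 = 26747.19515
Perpetuity value at year 5: $16,100.00 / 0.103 = 156310.67961
PV of perpetuity: 156310.67961 / (1+0.103)^5 = 95743.89454
Total PV = 26747.19515 + 95743.89454 = 122491.08968

$122491.09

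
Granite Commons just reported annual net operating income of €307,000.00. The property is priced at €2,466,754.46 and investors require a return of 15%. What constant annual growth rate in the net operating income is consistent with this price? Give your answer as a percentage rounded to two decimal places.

2.27%

P = D₀(1+g)/(r−g) ⇒ P(r−g) = D₀(1+g) ⇒ g(P+D₀) = P·r − D₀
g = (P·r − D₀)/(P + D₀) = (€2,466,754.46×0.15 − €307,000.00) / (€2,466,754.46 + €307,000.00) = 0.022718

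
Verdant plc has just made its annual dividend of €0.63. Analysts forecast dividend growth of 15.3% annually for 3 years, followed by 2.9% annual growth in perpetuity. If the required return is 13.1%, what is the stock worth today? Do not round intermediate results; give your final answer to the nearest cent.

D_1 = 0.72639
D_2 = 0.83753
D_3 = 0.96567
Terminal value at year 3: TV = D_3×(1+g_2)/(r−g_2) = 0.99367/0.102 = 9.74190
P_0 = D_1/(1+r)^1 + D_2/(1+r)^2 + D_3/(1+r)^3 + TV/(1+r)^3
    = 0.64225 + 0.65475 + 0.66748 + 6.73373 = 8.69822

€8.70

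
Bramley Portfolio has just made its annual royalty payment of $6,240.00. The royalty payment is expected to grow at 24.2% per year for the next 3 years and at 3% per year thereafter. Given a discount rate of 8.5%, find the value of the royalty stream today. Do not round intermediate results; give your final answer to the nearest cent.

$199960.05

D_1 = 7750.08000
D_2 = 9625.59936
D_3 = 11954.99441
Terminal value at year 3: TV = D_3×(1+g_2)/(r−g_2) = 12313.64424/0.055 = 223884.44068
P_0 = D_1/(1+r)^1 + D_2/(1+r)^2 + D_3/(1+r)^3 + TV/(1+r)^3
    = 7142.93088 + 8176.51626 + 9359.66194 + 175280.94172 = 199960.05080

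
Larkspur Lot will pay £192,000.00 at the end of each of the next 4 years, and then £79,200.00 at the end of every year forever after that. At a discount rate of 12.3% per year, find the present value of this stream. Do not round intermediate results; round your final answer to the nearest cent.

PV of 4-year annuity: £192,000.00 × [1 − (1+0.123)^−4] / 0.123 = 579505.46762
Perpetuity value at year 4: £79,200.00 / 0.123 = 643902.43902
PV of perpetuity: 643902.43902 / (1+0.123)^4 = 404856.43363
Total PV = 579505.46762 + 404856.43363 = 984361.90125

£984361.90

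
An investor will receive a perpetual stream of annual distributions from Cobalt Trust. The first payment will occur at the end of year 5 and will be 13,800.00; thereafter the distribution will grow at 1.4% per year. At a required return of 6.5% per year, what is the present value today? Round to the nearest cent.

Value at end of year 4: C₁ / (r − g) = 13,800.00 / (0.065 − 0.014) = 270,588.2353
Discount to today: PV = 270,588.2353 / (1 + 0.065)^4 = 270,588.2353 / 1.286466 = 210,334.48

210334.48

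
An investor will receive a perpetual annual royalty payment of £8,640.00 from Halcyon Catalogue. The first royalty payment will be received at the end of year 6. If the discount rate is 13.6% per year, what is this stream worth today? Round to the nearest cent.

£33580.19

Value at end of year 5: C / r = £8,640.00 / 0.136 = £63,529.4118
Discount to today: PV = £63,529.4118 / (1 + 0.136)^5 = £63,529.4118 / 1.891872 = £33,580.19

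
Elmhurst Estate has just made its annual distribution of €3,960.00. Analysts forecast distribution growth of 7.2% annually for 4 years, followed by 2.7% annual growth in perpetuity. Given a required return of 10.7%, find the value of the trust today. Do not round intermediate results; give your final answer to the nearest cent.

€59332.78

D_1 = 4245.12000
D_2 = 4550.76864
D_3 = 4878.42398
D_4 = 5229.67051
Terminal value at year 4: TV = D_4×(1+g_2)/(r−g_2) = 5370.87161/0.08 = 67135.89516
P_0 = D_1/(1+r)^1 + D_2/(1+r)^2 + D_3/(1+r)^3 + D_4/(1+r)^4 + TV/(1+r)^4
    = 3834.79675 + 3713.55205 + 3596.14073 + 3482.44161 + 44705.84422 = 59332.77536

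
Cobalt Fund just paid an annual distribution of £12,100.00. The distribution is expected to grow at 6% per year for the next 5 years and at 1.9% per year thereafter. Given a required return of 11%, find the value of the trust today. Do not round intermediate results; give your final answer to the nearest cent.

D_1 = 12826.00000
D_2 = 13595.56000
D_3 = 14411.29360
D_4 = 15275.97122
D_5 = 16192.52949
Terminal value at year 5: TV = D_5×(1+g_2)/(r−g_2) = 16500.18755/0.091 = 181320.74230
P_0 = D_1/(1+r)^1 + D_2/(1+r)^2 + D_3/(1+r)^3 + D_4/(1+r)^4 + D_5/(1+r)^5 + TV/(1+r)^5
    = 11554.95495 + 11034.46149 + 10537.41367 + 10062.75540 + 9609.47813 + 107605.03532 = 160404.09897

£160404.10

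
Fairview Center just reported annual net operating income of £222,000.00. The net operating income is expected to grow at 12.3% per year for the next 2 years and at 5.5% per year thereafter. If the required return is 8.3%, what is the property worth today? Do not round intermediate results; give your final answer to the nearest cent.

£9462841.51

D_1 = 249306.00000
D_2 = 279970.63800
Terminal value at year 2: TV = D_2×(1+g_2)/(r−g_2) = 295369.02309/0.028 = 10548893.68179
P_0 = D_1/(1+r)^1 + D_2/(1+r)^2 + TV/(1+r)^2
    = 230199.44598 + 238701.73392 + 8993940.33177 = 9462841.51167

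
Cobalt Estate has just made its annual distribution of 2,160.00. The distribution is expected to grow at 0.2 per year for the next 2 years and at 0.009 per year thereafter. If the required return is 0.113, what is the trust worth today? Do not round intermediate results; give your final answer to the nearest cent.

29200.08

D_1 = 2592.00000
D_2 = 3110.40000
Terminal value at year 2: TV = D_2×(1+g_2)/(r−g_2) = 3138.39360/0.104 = 30176.86154
P_0 = D_1/(1+r)^1 + D_2/(1+r)^2 + TV/(1+r)^2
    = 2328.84097 + 2510.87975 + 24360.36221 = 29200.08294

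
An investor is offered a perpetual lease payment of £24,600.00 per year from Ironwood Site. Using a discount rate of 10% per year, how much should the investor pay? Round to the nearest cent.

£246000.00

Level perpetuity: PV = C / r = £24,600.00 / 0.1 = £246,000.00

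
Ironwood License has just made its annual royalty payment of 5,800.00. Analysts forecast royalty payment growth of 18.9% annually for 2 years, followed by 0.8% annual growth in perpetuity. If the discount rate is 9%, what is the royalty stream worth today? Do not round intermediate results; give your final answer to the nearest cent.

D_1 = 6896.20000
D_2 = 8199.58180
Terminal value at year 2: TV = D_2×(1+g_2)/(r−g_2) = 8265.17845/0.082 = 100794.85920
P_0 = D_1/(1+r)^1 + D_2/(1+r)^2 + TV/(1+r)^2
    = 6326.78899 + 6901.42395 + 84837.01641 = 98065.22936

98065.23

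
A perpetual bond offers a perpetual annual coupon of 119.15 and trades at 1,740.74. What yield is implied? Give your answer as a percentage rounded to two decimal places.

P = C/r ⇒ r = C/P = 119.15/1,740.74 = 0.068448

6.84%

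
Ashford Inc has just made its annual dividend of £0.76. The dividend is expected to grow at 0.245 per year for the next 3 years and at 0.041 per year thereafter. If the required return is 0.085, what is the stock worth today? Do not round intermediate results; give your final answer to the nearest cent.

£30.19

D_1 = 0.94620
D_2 = 1.17802
D_3 = 1.46663
Terminal value at year 3: TV = D_3×(1+g_2)/(r−g_2) = 1.52677/0.044 = 34.69922
P_0 = D_1/(1+r)^1 + D_2/(1+r)^2 + D_3/(1+r)^3 + TV/(1+r)^3
    = 0.87207 + 1.00067 + 1.14824 + 27.16630 = 30.18729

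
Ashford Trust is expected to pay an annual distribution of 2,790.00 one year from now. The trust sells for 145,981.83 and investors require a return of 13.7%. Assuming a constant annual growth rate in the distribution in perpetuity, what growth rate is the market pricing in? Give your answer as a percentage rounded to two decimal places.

11.79%

P = D₁/(r−g) ⇒ g = r − D₁/P = 0.137 − 2,790.00/145,981.83 = 0.117888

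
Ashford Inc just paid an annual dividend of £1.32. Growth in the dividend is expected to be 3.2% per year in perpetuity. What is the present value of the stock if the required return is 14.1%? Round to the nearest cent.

D₁ = D₀ × (1 + g) = £1.32 × 1.032 = £1.3622
Growing perpetuity: P = D₁ / (r − g) = £1.3622 / (0.141 − 0.032) = £12.50

£12.50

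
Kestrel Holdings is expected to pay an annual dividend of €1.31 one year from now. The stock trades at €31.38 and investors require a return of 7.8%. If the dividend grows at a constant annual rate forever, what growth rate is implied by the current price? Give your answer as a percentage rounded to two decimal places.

3.63%

P = D₁/(r−g) ⇒ g = r − D₁/P = 0.078 − €1.31/€31.38 = 0.036254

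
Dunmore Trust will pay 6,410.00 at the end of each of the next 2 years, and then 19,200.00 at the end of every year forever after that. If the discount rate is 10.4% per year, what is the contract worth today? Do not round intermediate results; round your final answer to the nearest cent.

162536.45

PV of 2-year annuity: 6,410.00 × [1 − (1+0.104)^−2] / 0.104 = 11065.36179
Perpetuity value at year 2: 19,200.00 / 0.104 = 184615.38462
PV of perpetuity: 184615.38462 / (1+0.104)^2 = 151471.08720
Total PV = 11065.36179 + 151471.08720 = 162536.44899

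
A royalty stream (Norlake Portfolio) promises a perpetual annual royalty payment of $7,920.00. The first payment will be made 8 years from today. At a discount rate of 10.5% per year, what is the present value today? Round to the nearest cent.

$37497.29

Value at end of year 7: C / r = $7,920.00 / 0.105 = $75,428.5714
Discount to today: PV = $75,428.5714 / (1 + 0.105)^7 = $75,428.5714 / 2.011574 = $37,497.29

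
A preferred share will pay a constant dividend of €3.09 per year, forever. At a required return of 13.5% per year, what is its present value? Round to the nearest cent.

€22.89

Level perpetuity: PV = C / r = €3.09 / 0.135 = €22.89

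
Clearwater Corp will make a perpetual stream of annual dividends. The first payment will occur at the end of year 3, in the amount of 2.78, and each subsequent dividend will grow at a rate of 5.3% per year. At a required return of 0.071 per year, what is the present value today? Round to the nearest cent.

134.65

Value at end of year 2: C₁ / (r − g) = 2.78 / (0.071 − 0.053) = 154.4444
Discount to today: PV = 154.4444 / (1 + 0.071)^2 = 154.4444 / 1.147041 = 134.65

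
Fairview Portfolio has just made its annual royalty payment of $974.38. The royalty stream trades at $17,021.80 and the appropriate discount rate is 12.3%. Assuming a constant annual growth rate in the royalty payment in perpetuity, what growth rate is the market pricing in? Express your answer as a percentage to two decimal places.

P = D₀(1+g)/(r−g) ⇒ P(r−g) = D₀(1+g) ⇒ g(P+D₀) = P·r − D₀
g = (P·r − D₀)/(P + D₀) = ($17,021.80×0.123 − $974.38) / ($17,021.80 + $974.38) = 0.062197

6.22%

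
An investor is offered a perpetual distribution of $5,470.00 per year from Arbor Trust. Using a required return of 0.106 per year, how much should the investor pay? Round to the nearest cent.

$51603.77

Level perpetuity: PV = C / r = $5,470.00 / 0.106 = $51,603.77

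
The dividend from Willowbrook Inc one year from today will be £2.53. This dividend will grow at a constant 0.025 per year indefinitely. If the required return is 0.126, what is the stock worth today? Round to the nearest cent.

Growing perpetuity: P = D₁ / (r − g) = £2.5300 / (0.126 − 0.025) = £25.05

£25.05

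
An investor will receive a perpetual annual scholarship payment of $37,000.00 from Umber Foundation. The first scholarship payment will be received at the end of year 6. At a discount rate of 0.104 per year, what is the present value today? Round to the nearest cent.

$216931.70

Value at end of year 5: C / r = $37,000.00 / 0.104 = $355,769.2308
Discount to today: PV = $355,769.2308 / (1 + 0.104)^5 = $355,769.2308 / 1.640006 = $216,931.70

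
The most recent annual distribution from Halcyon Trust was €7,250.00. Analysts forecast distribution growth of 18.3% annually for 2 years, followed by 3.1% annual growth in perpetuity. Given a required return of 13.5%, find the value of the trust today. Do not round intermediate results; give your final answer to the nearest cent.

D_1 = 8576.75000
D_2 = 10146.29525
Terminal value at year 2: TV = D_2×(1+g_2)/(r−g_2) = 10460.83040/0.104 = 100584.90772
P_0 = D_1/(1+r)^1 + D_2/(1+r)^2 + TV/(1+r)^2
    = 7556.60793 + 7876.18254 + 78080.23266 = 93513.02313

€93513.02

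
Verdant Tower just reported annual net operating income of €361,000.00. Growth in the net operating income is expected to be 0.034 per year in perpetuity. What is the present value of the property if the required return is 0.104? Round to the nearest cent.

D₁ = D₀ × (1 + g) = €361,000.00 × 1.034 = €373,274.0000
Growing perpetuity: P = D₁ / (r − g) = €373,274.0000 / (0.104 − 0.034) = €5,332,485.71

€5332485.71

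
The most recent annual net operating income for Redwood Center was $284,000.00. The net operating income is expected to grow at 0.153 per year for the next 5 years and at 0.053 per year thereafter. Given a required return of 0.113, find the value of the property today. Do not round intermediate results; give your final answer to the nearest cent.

$7527201.72

D_1 = 327452.00000
D_2 = 377552.15600
D_3 = 435317.63587
D_4 = 501921.23416
D_5 = 578715.18298
Terminal value at year 5: TV = D_5×(1+g_2)/(r−g_2) = 609387.08768/0.06 = 10156451.46133
P_0 = D_1/(1+r)^1 + D_2/(1+r)^2 + D_3/(1+r)^3 + D_4/(1+r)^4 + D_5/(1+r)^5 + TV/(1+r)^5
    = 294206.64870 + 304780.11316 + 315733.57635 + 327080.69499 + 338835.61665 + 5946565.07215 = 7527201.72200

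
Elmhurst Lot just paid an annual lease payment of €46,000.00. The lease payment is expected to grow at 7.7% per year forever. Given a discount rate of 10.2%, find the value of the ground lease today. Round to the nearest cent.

D₁ = D₀ × (1 + g) = €46,000.00 × 1.077 = €49,542.0000
Growing perpetuity: P = D₁ / (r − g) = €49,542.0000 / (0.102 − 0.077) = €1,981,680.00

€1981680.00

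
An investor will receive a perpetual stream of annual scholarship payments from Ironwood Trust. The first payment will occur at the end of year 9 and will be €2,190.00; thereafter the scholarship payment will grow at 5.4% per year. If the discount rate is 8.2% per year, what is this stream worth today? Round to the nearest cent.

€41635.90

Value at end of year 8: C₁ / (r − g) = €2,190.00 / (0.082 − 0.054) = €78,214.2857
Discount to today: PV = €78,214.2857 / (1 + 0.082)^8 = €78,214.2857 / 1.878530 = €41,635.90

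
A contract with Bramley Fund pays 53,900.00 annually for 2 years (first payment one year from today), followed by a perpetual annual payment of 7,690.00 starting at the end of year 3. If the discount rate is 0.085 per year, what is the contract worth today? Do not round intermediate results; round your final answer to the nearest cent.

172313.78

PV of 2-year annuity: 53,900.00 × [1 − (1+0.085)^−2] / 0.085 = 95463.05931
Perpetuity value at year 2: 7,690.00 / 0.085 = 90470.58824
PV of perpetuity: 90470.58824 / (1+0.085)^2 = 76850.71948
Total PV = 95463.05931 + 76850.71948 = 172313.77879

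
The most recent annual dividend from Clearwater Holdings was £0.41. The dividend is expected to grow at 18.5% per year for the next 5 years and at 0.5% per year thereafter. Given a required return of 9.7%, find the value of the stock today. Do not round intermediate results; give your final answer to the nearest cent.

D_1 = 0.48585
D_2 = 0.57573
D_3 = 0.68224
D_4 = 0.80846
D_5 = 0.95802
Terminal value at year 5: TV = D_5×(1+g_2)/(r−g_2) = 0.96281/0.092 = 10.46535
P_0 = D_1/(1+r)^1 + D_2/(1+r)^2 + D_3/(1+r)^3 + D_4/(1+r)^4 + D_5/(1+r)^5 + TV/(1+r)^5
    = 0.44289 + 0.47842 + 0.51680 + 0.55825 + 0.60303 + 6.58750 = 9.18689

£9.19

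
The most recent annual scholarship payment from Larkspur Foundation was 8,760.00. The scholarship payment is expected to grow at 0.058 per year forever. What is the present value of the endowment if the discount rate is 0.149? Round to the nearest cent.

D₁ = D₀ × (1 + g) = 8,760.00 × 1.058 = 9,268.0800
Growing perpetuity: P = D₁ / (r − g) = 9,268.0800 / (0.149 − 0.058) = 101,847.03

101847.03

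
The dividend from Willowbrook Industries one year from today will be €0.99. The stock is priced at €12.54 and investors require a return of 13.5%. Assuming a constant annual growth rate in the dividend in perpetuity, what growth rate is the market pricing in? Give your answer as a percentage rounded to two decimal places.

P = D₁/(r−g) ⇒ g = r − D₁/P = 0.135 − €0.99/€12.54 = 0.056053

5.61%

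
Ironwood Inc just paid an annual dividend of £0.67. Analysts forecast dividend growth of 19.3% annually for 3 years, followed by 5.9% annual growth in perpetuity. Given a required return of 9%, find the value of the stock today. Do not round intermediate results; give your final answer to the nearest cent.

D_1 = 0.79931
D_2 = 0.95358
D_3 = 1.13762
Terminal value at year 3: TV = D_3×(1+g_2)/(r−g_2) = 1.20474/0.031 = 38.86247
P_0 = D_1/(1+r)^1 + D_2/(1+r)^2 + D_3/(1+r)^3 + TV/(1+r)^3
    = 0.73331 + 0.80261 + 0.87845 + 30.00896 = 32.42332

£32.42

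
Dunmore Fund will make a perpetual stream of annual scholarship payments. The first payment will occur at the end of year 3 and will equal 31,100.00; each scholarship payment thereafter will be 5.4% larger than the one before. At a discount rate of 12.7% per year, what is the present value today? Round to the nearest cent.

Value at end of year 2: C₁ / (r − g) = 31,100.00 / (0.127 − 0.054) = 426,027.3973
Discount to today: PV = 426,027.3973 / (1 + 0.127)^2 = 426,027.3973 / 1.270129 = 335,420.57

335420.57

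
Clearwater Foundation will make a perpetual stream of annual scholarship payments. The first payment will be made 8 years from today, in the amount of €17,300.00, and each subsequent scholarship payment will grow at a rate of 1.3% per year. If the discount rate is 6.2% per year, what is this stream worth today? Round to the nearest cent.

Value at end of year 7: C₁ / (r − g) = €17,300.00 / (0.062 − 0.013) = €353,061.2245
Discount to today: PV = €353,061.2245 / (1 + 0.062)^7 = €353,061.2245 / 1.523602 = €231,727.94

€231727.94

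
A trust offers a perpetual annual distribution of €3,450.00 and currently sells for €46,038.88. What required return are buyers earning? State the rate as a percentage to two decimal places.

7.49%

P = C/r ⇒ r = C/P = €3,450.00/€46,038.88 = 0.074937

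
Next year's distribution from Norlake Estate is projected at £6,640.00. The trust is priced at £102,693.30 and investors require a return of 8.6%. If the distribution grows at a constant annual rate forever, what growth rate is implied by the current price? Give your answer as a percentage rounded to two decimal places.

2.13%

P = D₁/(r−g) ⇒ g = r − D₁/P = 0.086 − £6,640.00/£102,693.30 = 0.021341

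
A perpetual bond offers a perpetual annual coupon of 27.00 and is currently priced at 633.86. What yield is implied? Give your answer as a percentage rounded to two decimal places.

4.26%

P = C/r ⇒ r = C/P = 27.00/633.86 = 0.042596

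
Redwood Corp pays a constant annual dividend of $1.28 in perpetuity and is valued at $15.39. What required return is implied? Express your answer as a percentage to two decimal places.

8.32%

P = C/r ⇒ r = C/P = $1.28/$15.39 = 0.083171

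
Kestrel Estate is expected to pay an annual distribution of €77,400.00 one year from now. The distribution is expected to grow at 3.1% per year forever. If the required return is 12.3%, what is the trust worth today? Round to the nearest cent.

Growing perpetuity: P = D₁ / (r − g) = €77,400.0000 / (0.123 − 0.031) = €841,304.35

€841304.35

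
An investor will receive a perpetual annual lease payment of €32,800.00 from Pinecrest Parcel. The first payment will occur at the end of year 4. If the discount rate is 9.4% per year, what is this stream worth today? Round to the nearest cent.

Value at end of year 3: C / r = €32,800.00 / 0.094 = €348,936.1702
Discount to today: PV = €348,936.1702 / (1 + 0.094)^3 = €348,936.1702 / 1.309339 = €266,498.04

€266498.04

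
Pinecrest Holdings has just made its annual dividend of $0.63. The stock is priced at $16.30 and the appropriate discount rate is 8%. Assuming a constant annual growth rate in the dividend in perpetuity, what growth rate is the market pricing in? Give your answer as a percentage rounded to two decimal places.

P = D₀(1+g)/(r−g) ⇒ P(r−g) = D₀(1+g) ⇒ g(P+D₀) = P·r − D₀
g = (P·r − D₀)/(P + D₀) = ($16.30×0.08 − $0.63) / ($16.30 + $0.63) = 0.039811

3.98%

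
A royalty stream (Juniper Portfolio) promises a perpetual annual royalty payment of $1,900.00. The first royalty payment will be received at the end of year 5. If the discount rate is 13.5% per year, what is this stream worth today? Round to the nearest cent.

Value at end of year 4: C / r = $1,900.00 / 0.135 = $14,074.0741
Discount to today: PV = $14,074.0741 / (1 + 0.135)^4 = $14,074.0741 / 1.659524 = $8,480.79

$8480.79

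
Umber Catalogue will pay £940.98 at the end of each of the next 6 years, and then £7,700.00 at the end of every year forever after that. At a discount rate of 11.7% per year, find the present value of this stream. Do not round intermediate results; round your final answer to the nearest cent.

PV of 6-year annuity: £940.98 × [1 − (1+0.117)^−6] / 0.117 = 3901.84765
Perpetuity value at year 6: £7,700.00 / 0.117 = 65811.96581
PV of perpetuity: 65811.96581 / (1+0.117)^6 = 33883.30965
Total PV = 3901.84765 + 33883.30965 = 37785.15730

£37785.16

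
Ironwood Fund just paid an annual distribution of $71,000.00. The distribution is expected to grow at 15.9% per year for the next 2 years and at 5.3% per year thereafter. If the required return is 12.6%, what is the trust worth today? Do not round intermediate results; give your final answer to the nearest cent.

$1233363.93

D_1 = 82289.00000
D_2 = 95372.95100
Terminal value at year 2: TV = D_2×(1+g_2)/(r−g_2) = 100427.71740/0.073 = 1375722.15621
P_0 = D_1/(1+r)^1 + D_2/(1+r)^2 + TV/(1+r)^2
    = 73080.81705 + 75222.61720 + 1085060.49188 = 1233363.92613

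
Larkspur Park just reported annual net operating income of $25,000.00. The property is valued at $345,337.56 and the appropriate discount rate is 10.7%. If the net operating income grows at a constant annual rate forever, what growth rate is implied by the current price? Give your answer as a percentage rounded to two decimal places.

P = D₀(1+g)/(r−g) ⇒ P(r−g) = D₀(1+g) ⇒ g(P+D₀) = P·r − D₀
g = (P·r − D₀)/(P + D₀) = ($345,337.56×0.107 − $25,000.00) / ($345,337.56 + $25,000.00) = 0.032271

3.23%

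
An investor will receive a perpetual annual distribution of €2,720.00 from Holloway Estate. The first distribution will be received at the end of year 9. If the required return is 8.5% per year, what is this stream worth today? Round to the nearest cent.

Value at end of year 8: C / r = €2,720.00 / 0.085 = €32,000.0000
Discount to today: PV = €32,000.0000 / (1 + 0.085)^8 = €32,000.0000 / 1.920604 = €16,661.42

€16661.42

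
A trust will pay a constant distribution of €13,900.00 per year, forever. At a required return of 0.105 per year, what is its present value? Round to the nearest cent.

Level perpetuity: PV = C / r = €13,900.00 / 0.105 = €132,380.95

€132380.95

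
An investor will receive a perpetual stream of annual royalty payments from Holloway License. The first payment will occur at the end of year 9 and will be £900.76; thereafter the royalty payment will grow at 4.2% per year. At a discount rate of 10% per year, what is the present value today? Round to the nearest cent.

£7245.02

Value at end of year 8: C₁ / (r − g) = £900.76 / (0.1 − 0.042) = £15,530.3448
Discount to today: PV = £15,530.3448 / (1 + 0.1)^8 = £15,530.3448 / 2.143589 = £7,245.02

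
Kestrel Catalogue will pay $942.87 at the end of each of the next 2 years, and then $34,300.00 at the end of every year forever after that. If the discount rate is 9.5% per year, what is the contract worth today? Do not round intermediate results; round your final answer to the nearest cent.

$302769.29

PV of 2-year annuity: $942.87 × [1 − (1+0.095)^−2] / 0.095 = 1647.43241
Perpetuity value at year 2: $34,300.00 / 0.095 = 361052.63158
PV of perpetuity: 361052.63158 / (1+0.095)^2 = 301121.85449
Total PV = 1647.43241 + 301121.85449 = 302769.28690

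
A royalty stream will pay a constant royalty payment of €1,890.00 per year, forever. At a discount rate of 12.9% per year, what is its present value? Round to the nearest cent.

Level perpetuity: PV = C / r = €1,890.00 / 0.129 = €14,651.16

€14651.16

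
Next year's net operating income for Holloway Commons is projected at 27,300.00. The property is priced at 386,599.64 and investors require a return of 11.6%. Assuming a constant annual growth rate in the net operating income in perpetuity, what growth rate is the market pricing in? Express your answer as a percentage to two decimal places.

P = D₁/(r−g) ⇒ g = r − D₁/P = 0.116 − 27,300.00/386,599.64 = 0.045384

4.54%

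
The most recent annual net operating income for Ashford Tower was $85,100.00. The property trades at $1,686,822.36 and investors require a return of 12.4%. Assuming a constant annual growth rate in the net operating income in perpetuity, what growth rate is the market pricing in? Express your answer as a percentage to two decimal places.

P = D₀(1+g)/(r−g) ⇒ P(r−g) = D₀(1+g) ⇒ g(P+D₀) = P·r − D₀
g = (P·r − D₀)/(P + D₀) = ($1,686,822.36×0.124 − $85,100.00) / ($1,686,822.36 + $85,100.00) = 0.070018

7.00%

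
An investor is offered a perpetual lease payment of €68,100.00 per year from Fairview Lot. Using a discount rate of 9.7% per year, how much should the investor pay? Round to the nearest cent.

€702061.86

Level perpetuity: PV = C / r = €68,100.00 / 0.097 = €702,061.86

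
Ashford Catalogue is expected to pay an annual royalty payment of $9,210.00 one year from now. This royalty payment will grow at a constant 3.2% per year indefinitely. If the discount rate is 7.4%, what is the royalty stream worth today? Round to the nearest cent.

Growing perpetuity: P = D₁ / (r − g) = $9,210.0000 / (0.074 − 0.032) = $219,285.71

$219285.71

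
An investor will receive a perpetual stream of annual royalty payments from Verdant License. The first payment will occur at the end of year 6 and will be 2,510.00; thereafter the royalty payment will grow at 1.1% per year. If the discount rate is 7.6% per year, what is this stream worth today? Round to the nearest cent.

26773.12

Value at end of year 5: C₁ / (r − g) = 2,510.00 / (0.076 − 0.011) = 38,615.3846
Discount to today: PV = 38,615.3846 / (1 + 0.076)^5 = 38,615.3846 / 1.442319 = 26,773.12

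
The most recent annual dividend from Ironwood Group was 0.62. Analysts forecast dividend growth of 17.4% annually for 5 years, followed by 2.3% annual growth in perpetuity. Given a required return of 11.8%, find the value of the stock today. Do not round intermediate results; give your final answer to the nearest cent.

12.12

D_1 = 0.72788
D_2 = 0.85453
D_3 = 1.00322
D_4 = 1.17778
D_5 = 1.38271
Terminal value at year 5: TV = D_5×(1+g_2)/(r−g_2) = 1.41452/0.095 = 14.88964
P_0 = D_1/(1+r)^1 + D_2/(1+r)^2 + D_3/(1+r)^3 + D_4/(1+r)^4 + D_5/(1+r)^5 + TV/(1+r)^5
    = 0.65106 + 0.68367 + 0.71791 + 0.75387 + 0.79163 + 8.52462 = 12.12276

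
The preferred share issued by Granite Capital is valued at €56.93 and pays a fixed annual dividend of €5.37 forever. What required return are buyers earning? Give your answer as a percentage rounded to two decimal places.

9.43%

P = C/r ⇒ r = C/P = €5.37/€56.93 = 0.094326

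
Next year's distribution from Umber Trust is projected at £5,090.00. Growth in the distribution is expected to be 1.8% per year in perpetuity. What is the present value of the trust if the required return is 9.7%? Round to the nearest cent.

£64430.38

Growing perpetuity: P = D₁ / (r − g) = £5,090.0000 / (0.097 − 0.018) = £64,430.38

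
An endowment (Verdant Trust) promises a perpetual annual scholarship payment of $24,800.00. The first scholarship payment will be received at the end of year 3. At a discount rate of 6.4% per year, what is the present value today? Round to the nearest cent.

Value at end of year 2: C / r = $24,800.00 / 0.064 = $387,500.0000
Discount to today: PV = $387,500.0000 / (1 + 0.064)^2 = $387,500.0000 / 1.132096 = $342,285.46

$342285.46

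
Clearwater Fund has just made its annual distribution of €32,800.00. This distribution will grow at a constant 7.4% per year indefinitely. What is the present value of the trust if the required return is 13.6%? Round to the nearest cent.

€568180.65

D₁ = D₀ × (1 + g) = €32,800.00 × 1.074 = €35,227.2000
Growing perpetuity: P = D₁ / (r − g) = €35,227.2000 / (0.136 − 0.074) = €568,180.65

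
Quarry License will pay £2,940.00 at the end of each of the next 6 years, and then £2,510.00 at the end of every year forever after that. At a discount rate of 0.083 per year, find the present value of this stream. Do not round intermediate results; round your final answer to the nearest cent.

£32210.84

PV of 6-year annuity: £2,940.00 × [1 − (1+0.083)^−6] / 0.083 = 13468.45317
Perpetuity value at year 6: £2,510.00 / 0.083 = 30240.96386
PV of perpetuity: 30240.96386 / (1+0.083)^6 = 18742.38649
Total PV = 13468.45317 + 18742.38649 = 32210.83966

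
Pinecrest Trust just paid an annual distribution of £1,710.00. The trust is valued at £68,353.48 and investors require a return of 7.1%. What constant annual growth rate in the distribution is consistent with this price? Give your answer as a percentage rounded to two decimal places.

4.49%

P = D₀(1+g)/(r−g) ⇒ P(r−g) = D₀(1+g) ⇒ g(P+D₀) = P·r − D₀
g = (P·r − D₀)/(P + D₀) = (£68,353.48×0.071 − £1,710.00) / (£68,353.48 + £1,710.00) = 0.044861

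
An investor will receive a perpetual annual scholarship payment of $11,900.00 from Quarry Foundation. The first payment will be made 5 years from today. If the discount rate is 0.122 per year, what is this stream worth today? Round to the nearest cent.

$61548.25

Value at end of year 4: C / r = $11,900.00 / 0.122 = $97,540.9836
Discount to today: PV = $97,540.9836 / (1 + 0.122)^4 = $97,540.9836 / 1.584789 = $61,548.25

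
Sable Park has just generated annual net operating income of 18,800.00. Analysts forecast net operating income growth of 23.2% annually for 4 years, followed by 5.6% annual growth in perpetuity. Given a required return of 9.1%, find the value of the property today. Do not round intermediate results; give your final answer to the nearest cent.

D_1 = 23161.60000
D_2 = 28535.09120
D_3 = 35155.23236
D_4 = 43311.24627
Terminal value at year 4: TV = D_4×(1+g_2)/(r−g_2) = 45736.67606/0.035 = 1306762.17304
P_0 = D_1/(1+r)^1 + D_2/(1+r)^2 + D_3/(1+r)^3 + D_4/(1+r)^4 + TV/(1+r)^4
    = 21229.69753 + 23973.40729 + 27071.71199 + 30570.43920 + 922353.82277 = 1025199.07877

1025199.08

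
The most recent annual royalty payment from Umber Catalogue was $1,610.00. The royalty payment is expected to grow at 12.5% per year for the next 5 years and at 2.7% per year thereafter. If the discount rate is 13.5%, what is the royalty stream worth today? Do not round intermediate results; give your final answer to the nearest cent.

D_1 = 1811.25000
D_2 = 2037.65625
D_3 = 2292.36328
D_4 = 2578.90869
D_5 = 2901.27228
Terminal value at year 5: TV = D_5×(1+g_2)/(r−g_2) = 2979.60663/0.108 = 27588.95027
P_0 = D_1/(1+r)^1 + D_2/(1+r)^2 + D_3/(1+r)^3 + D_4/(1+r)^4 + D_5/(1+r)^5 + TV/(1+r)^5
    = 1595.81498 + 1581.75493 + 1567.81877 + 1554.00539 + 1540.31371 + 14647.24240 = 22486.95017

$22486.95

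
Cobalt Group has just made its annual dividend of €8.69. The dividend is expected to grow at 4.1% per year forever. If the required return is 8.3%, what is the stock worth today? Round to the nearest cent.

€215.39

D₁ = D₀ × (1 + g) = €8.69 × 1.041 = €9.0463
Growing perpetuity: P = D₁ / (r − g) = €9.0463 / (0.083 − 0.041) = €215.39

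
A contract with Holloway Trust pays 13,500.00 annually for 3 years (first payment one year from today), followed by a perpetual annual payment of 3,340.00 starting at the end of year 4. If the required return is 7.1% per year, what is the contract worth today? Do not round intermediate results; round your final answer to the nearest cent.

73656.67

PV of 3-year annuity: 13,500.00 × [1 − (1+0.071)^−3] / 0.071 = 35363.63741
Perpetuity value at year 3: 3,340.00 / 0.071 = 47042.25352
PV of perpetuity: 47042.25352 / (1+0.071)^3 = 38293.02767
Total PV = 35363.63741 + 38293.02767 = 73656.66508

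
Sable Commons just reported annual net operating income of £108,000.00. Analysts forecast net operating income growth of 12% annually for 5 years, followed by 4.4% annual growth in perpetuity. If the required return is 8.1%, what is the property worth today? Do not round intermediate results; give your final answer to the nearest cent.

£4239514.45

D_1 = 120960.00000
D_2 = 135475.20000
D_3 = 151732.22400
D_4 = 169940.09088
D_5 = 190332.90179
Terminal value at year 5: TV = D_5×(1+g_2)/(r−g_2) = 198707.54946/0.037 = 5370474.30984
P_0 = D_1/(1+r)^1 + D_2/(1+r)^2 + D_3/(1+r)^3 + D_4/(1+r)^4 + D_5/(1+r)^5 + TV/(1+r)^5
    = 111896.39223 + 115933.35735 + 120115.96691 + 124449.47543 + 128939.32700 + 3638179.92936 = 4239514.44828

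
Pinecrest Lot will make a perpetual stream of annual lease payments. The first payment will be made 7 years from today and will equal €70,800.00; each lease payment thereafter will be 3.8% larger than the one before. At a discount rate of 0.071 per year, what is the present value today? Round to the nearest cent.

€1421616.62

Value at end of year 6: C₁ / (r − g) = €70,800.00 / (0.071 − 0.038) = €2,145,454.5455
Discount to today: PV = €2,145,454.5455 / (1 + 0.071)^6 = €2,145,454.5455 / 1.509165 = €1,421,616.62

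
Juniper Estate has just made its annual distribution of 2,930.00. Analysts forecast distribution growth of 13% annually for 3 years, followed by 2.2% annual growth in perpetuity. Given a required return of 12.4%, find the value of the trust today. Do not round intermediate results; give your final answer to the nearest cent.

D_1 = 3310.90000
D_2 = 3741.31700
D_3 = 4227.68821
Terminal value at year 3: TV = D_3×(1+g_2)/(r−g_2) = 4320.69735/0.102 = 42359.77795
P_0 = D_1/(1+r)^1 + D_2/(1+r)^2 + D_3/(1+r)^3 + TV/(1+r)^3
    = 2945.64057 + 2961.36463 + 2977.17263 + 29830.10219 = 38714.28001

38714.28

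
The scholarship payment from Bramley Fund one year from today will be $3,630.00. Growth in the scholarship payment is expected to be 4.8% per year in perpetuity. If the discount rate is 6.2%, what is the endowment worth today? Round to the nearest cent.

Growing perpetuity: P = D₁ / (r − g) = $3,630.0000 / (0.062 − 0.048) = $259,285.71

$259285.71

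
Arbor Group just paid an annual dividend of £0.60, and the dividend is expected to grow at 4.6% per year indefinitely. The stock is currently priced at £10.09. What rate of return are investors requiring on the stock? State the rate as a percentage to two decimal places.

D₁ = £0.60 × 1.046 = £0.6276
P = D₁/(r − g) ⇒ r = D₁/P + g = £0.6276/£10.09 + 0.046 = 0.062200 + 0.046 = 0.108200

10.82%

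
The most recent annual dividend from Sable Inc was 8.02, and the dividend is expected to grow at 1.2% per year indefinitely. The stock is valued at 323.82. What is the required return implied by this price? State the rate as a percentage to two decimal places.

D₁ = 8.02 × 1.012 = 8.1162
P = D₁/(r − g) ⇒ r = D₁/P + g = 8.1162/323.82 + 0.012 = 0.025064 + 0.012 = 0.037064

3.71%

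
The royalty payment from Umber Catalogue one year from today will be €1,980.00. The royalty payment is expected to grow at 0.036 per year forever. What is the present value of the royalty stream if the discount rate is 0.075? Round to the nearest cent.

Growing perpetuity: P = D₁ / (r − g) = €1,980.0000 / (0.075 − 0.036) = €50,769.23

€50769.23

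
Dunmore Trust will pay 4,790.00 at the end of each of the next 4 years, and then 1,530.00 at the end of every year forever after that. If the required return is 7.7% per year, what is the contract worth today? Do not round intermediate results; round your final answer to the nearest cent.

30740.16

PV of 4-year annuity: 4,790.00 × [1 − (1+0.077)^−4] / 0.077 = 15971.60909
Perpetuity value at year 4: 1,530.00 / 0.077 = 19870.12987
PV of perpetuity: 19870.12987 / (1+0.077)^4 = 14768.55118
Total PV = 15971.60909 + 14768.55118 = 30740.16028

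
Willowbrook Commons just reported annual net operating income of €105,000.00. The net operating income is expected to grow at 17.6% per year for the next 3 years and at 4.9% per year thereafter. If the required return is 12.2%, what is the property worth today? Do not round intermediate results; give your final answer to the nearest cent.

D_1 = 123480.00000
D_2 = 145212.48000
D_3 = 170769.87648
Terminal value at year 3: TV = D_3×(1+g_2)/(r−g_2) = 179137.60043/0.073 = 2453939.73188
P_0 = D_1/(1+r)^1 + D_2/(1+r)^2 + D_3/(1+r)^3 + TV/(1+r)^3
    = 110053.47594 + 115350.16729 + 120901.77962 + 1737342.01126 = 2083647.43411

€2083647.43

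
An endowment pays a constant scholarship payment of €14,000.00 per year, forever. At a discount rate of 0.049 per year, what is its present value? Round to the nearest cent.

€285714.29

Level perpetuity: PV = C / r = €14,000.00 / 0.049 = €285,714.29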